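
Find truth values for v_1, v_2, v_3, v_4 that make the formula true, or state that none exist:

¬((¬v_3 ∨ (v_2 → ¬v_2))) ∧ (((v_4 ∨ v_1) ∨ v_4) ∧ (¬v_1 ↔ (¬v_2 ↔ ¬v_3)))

v_1 = False, v_2 = True, v_3 = True, v_4 = True

  ¬((¬v_3 ∨ (v_2 → ¬v_2))) = True
    ¬v_3 ∨ (v_2 → ¬v_2) = False
      ¬v_3 = False
      v_2 → ¬v_2 = False
        ¬v_2 = False
  ((v_4 ∨ v_1) ∨ v_4) ∧ (¬v_1 ↔ (¬v_2 ↔ ¬v_3)) = True
    (v_4 ∨ v_1) ∨ v_4 = True
      v_4 ∨ v_1 = True
    ¬v_1 ↔ (¬v_2 ↔ ¬v_3) = True
      ¬v_1 = True
      ¬v_2 ↔ ¬v_3 = True
        ¬v_2 = False
        ¬v_3 = False
Both conjuncts True, so the formula holds.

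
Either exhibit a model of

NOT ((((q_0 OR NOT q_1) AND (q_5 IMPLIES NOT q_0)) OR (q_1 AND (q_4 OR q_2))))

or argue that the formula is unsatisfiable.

q_0: True, q_1: False, q_2: False, q_4: False, q_5: True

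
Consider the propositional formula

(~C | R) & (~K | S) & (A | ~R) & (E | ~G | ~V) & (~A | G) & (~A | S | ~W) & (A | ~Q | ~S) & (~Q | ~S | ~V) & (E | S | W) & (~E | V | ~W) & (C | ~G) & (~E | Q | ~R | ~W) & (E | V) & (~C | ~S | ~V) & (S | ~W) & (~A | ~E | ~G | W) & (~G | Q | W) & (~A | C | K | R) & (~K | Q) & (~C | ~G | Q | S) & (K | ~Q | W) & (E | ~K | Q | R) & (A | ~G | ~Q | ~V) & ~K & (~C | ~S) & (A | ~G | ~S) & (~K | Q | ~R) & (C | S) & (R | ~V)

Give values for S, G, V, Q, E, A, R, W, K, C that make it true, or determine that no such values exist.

Unit clause (~K) forces K = False.
Set S = True.
  then (~C | ~S) forces C = False.
  then (C | ~G) forces G = False.
  then (~A | G) forces A = False.
  then (A | ~Q | ~S) forces Q = False.
  then (A | ~R) forces R = False.
  then (R | ~V) forces V = False.
  then (E | V) forces E = True.
  then (~E | V | ~W) forces W = False.
All clauses satisfied.

S = True, G = False, V = False, Q = False, E = True, A = False, R = False, W = False, K = False, C = False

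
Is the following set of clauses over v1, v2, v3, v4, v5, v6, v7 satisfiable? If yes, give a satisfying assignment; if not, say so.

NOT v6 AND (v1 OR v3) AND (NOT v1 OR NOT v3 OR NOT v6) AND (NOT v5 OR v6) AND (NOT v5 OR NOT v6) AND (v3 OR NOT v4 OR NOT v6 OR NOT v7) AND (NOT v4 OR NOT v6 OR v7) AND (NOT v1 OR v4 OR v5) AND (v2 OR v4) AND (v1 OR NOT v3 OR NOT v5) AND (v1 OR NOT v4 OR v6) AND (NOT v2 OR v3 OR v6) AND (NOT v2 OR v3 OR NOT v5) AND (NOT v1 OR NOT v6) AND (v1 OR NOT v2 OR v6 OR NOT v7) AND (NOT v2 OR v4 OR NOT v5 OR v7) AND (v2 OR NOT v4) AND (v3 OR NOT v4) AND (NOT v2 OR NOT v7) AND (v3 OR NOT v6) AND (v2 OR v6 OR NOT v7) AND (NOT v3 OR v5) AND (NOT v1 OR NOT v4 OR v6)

UNSATISFIABLE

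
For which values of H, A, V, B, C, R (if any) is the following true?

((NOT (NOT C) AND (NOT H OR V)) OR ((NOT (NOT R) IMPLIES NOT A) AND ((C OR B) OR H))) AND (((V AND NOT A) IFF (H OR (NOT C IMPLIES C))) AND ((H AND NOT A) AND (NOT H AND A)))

Case H = True: the conjunct NOT H is False.
Case H = False: the conjunct H is False.
Both cases fail — unsatisfiable.

The formula is unsatisfiable.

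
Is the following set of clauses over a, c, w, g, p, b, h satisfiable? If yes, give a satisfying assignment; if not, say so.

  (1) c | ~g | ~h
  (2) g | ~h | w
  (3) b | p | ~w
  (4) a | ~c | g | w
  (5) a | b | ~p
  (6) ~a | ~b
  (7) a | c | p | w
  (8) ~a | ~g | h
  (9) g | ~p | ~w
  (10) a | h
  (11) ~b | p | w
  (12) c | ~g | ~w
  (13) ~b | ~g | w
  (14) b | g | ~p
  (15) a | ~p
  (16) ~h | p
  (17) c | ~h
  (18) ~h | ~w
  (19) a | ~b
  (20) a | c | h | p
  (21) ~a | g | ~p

a=T; c=F; w=F; g=F; p=F; b=F; h=F

Try a = False:
  (a | h) forces h = True.
  (a | ~p) forces p = False.
  clause (~h | p) is falsified — backtrack.
So a = True.
  then (~a | ~b) forces b = False.
Set c = False.
  then (c | ~h) forces h = False.
  then (~a | ~g | h) forces g = False.
  then (b | g | ~p) forces p = False.
  then (b | p | ~w) forces w = False.
All clauses satisfied.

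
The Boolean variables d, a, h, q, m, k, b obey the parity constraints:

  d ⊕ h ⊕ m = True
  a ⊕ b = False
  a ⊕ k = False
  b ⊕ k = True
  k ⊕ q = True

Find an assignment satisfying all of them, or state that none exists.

Adding constraints 2, 3, 4 mod 2: every variable appears an even number of times on the left, so the left side is 0.
But the right sides sum to 1 (mod 2). 0 ≠ 1 — the system is inconsistent.

Unsatisfiable — no assignment works.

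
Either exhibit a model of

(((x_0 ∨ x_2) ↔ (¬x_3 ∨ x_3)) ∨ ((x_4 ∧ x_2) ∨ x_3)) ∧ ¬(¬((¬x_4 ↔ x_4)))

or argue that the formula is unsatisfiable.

The conjunct ¬(¬((¬x_4 ↔ x_4))) is unsatisfiable on its own:
  x_4=F: evaluates to False.
  x_4=T: evaluates to False.
So the whole conjunction is unsatisfiable.

The formula is unsatisfiable.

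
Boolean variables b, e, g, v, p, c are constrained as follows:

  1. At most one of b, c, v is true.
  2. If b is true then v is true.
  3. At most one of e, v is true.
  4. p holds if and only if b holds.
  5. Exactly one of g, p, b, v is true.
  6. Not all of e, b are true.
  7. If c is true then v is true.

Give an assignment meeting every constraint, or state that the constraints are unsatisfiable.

b=F, e=F, g=F, v=T, p=F, c=F

  (1) {b, c, v}: 1 true — at most one ✓
  (2) b=F ⇒ v: vacuous ✓
  (3) {e, v}: 1 true — at most one ✓
  (4) p=F, b=F — same ✓
  (5) {g, p, b, v}: 1 true — exactly one ✓
  (6) {e, b}: 0/2 true — not all ✓
  (7) c=F ⇒ v: vacuous ✓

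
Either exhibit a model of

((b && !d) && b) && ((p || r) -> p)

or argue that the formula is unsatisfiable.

r = False, p = False, d = False, b = True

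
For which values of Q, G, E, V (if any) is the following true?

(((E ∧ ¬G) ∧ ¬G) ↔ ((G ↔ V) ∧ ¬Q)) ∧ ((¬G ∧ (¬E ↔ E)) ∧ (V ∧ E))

The conjunct ¬E ↔ E is unsatisfiable on its own:
  E=F: evaluates to False.
  E=T: evaluates to False.
So the whole conjunction is unsatisfiable.

Unsatisfiable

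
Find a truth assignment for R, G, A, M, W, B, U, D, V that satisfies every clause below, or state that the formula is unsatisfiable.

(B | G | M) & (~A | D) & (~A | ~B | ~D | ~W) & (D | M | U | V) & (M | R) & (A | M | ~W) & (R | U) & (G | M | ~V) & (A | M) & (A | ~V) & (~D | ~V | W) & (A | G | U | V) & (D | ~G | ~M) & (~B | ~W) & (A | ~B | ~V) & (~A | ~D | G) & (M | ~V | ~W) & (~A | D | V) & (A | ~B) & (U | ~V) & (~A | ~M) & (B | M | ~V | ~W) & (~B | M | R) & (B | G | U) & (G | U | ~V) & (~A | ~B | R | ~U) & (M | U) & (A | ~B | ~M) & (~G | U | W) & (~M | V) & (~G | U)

R = True, G = True, A = True, M = False, W = True, B = False, U = True, D = True, V = False

Try R = False:
  (M | R) forces M = True.
  (R | U) forces U = True.
  (~A | ~M) forces A = False.
  (A | ~V) forces V = False.
  clause (~M | V) is falsified — backtrack.
So R = True.
Set G = True.
  then (~G | U) forces U = True.
Try A = False:
  (A | M) forces M = True.
  (A | ~V) forces V = False.
  clause (~M | V) is falsified — backtrack.
So A = True.
  then (~A | D) forces D = True.
  then (~A | ~M) forces M = False.
Set W = True.
  then (~A | ~B | ~D | ~W) forces B = False.
  then (M | ~V | ~W) forces V = False.
All clauses satisfied.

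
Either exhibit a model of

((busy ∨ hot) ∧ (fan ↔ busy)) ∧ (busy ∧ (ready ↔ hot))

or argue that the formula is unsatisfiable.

fan = True, busy = True, ready = True, hot = True

  (busy ∨ hot) ∧ (fan ↔ busy) = True
    busy ∨ hot = True
    fan ↔ busy = True
  busy ∧ (ready ↔ hot) = True
    ready ↔ hot = True
Both conjuncts True, so the formula holds.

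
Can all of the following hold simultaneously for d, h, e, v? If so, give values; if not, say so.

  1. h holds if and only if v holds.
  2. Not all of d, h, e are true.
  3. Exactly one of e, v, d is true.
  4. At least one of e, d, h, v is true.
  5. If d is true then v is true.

d=F; h=T; e=F; v=T

  (1) h=T, v=T — same ✓
  (2) {d, h, e}: 1/3 true — not all ✓
  (3) {e, v, d}: 1 true — exactly one ✓
  (4) {e, d, h, v}: 2 true — at least one ✓
  (5) d=F ⇒ v: vacuous ✓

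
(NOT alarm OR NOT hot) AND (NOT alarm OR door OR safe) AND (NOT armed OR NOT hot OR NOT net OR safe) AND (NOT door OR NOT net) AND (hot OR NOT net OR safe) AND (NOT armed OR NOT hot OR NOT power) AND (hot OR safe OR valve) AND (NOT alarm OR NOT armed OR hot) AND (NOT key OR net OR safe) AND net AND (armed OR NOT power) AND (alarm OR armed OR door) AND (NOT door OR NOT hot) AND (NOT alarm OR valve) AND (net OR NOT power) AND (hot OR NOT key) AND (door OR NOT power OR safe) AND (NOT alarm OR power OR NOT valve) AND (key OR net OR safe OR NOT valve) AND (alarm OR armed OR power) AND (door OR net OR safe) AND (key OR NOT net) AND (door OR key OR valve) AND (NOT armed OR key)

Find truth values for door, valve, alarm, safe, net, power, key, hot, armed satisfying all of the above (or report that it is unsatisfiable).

door=F; valve=F; alarm=F; safe=T; net=T; power=F; key=T; hot=T; armed=T

Unit clause (net) forces net = True.
In (key OR NOT net) only key is left, so key = True.
In (NOT door OR NOT net) only NOT door is left, so door = False.
In (hot OR NOT key) only hot is left, so hot = True.
In (NOT alarm OR NOT hot) only NOT alarm is left, so alarm = False.
In (alarm OR armed OR door) only armed is left, so armed = True.
In (NOT armed OR NOT hot OR NOT net OR safe) only safe is left, so safe = True.
In (NOT armed OR NOT hot OR NOT power) only NOT power is left, so power = False.
Set valve = False.
All clauses satisfied.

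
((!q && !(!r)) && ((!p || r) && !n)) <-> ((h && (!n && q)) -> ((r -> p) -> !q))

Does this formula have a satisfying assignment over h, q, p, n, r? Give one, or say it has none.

h: True; q: True; p: True; n: False; r: True

  ((!q && !(!r)) && ((!p || r) && !n)) <-> ((h && (!n && q)) -> ((r -> p) -> !q)) = True
    (!q && !(!r)) && ((!p || r) && !n) = False
      !q && !(!r) = False
        !q = False
        !(!r) = True
          !r = False
      (!p || r) && !n = True
        !p || r = True
          !p = False
        !n = True
    (h && (!n && q)) -> ((r -> p) -> !q) = False
      h && (!n && q) = True
        !n && q = True
          !n = True
      (r -> p) -> !q = False
        r -> p = True
        !q = False
The formula evaluates to True.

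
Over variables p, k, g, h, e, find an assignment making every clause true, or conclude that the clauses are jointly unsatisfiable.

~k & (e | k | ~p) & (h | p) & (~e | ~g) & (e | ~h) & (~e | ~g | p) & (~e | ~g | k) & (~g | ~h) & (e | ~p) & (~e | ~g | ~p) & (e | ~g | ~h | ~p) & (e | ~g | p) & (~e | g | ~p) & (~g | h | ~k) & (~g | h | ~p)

p=F; k=F; g=F; h=T; e=T

Unit clause (~k) forces k = False.
Set p = False.
  then (h | p) forces h = True.
  then (e | ~h) forces e = True.
  then (~e | ~g | p) forces g = False.
All clauses satisfied.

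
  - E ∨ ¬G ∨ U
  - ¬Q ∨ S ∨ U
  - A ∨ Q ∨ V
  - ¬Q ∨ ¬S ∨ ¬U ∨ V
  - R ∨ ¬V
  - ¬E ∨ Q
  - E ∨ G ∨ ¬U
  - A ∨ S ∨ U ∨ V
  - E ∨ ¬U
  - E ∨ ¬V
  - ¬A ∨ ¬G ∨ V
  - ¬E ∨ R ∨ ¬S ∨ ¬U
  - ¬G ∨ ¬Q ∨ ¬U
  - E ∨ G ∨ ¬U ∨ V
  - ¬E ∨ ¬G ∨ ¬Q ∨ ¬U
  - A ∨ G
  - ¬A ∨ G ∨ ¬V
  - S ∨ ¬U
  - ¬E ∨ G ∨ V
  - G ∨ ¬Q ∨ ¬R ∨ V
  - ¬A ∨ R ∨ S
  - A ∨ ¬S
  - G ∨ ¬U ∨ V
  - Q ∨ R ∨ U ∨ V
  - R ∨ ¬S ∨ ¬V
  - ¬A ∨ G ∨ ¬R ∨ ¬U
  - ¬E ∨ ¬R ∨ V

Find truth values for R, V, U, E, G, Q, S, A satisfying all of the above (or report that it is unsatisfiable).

R: False; V: False; U: False; E: False; G: False; Q: True; S: True; A: True

Set R = False.
  then (R ∨ ¬V) forces V = False.
Try U = True:
  (E ∨ ¬U) forces E = True.
  (¬E ∨ Q) forces Q = True.
  (¬Q ∨ ¬S ∨ ¬U ∨ V) forces S = False.
  clause (S ∨ ¬U) is falsified — backtrack.
So U = False.
  then (Q ∨ R ∨ U ∨ V) forces Q = True.
  then (¬Q ∨ S ∨ U) forces S = True.
  then (A ∨ ¬S) forces A = True.
  then (¬A ∨ ¬G ∨ V) forces G = False.
  then (¬E ∨ G ∨ V) forces E = False.
All clauses satisfied.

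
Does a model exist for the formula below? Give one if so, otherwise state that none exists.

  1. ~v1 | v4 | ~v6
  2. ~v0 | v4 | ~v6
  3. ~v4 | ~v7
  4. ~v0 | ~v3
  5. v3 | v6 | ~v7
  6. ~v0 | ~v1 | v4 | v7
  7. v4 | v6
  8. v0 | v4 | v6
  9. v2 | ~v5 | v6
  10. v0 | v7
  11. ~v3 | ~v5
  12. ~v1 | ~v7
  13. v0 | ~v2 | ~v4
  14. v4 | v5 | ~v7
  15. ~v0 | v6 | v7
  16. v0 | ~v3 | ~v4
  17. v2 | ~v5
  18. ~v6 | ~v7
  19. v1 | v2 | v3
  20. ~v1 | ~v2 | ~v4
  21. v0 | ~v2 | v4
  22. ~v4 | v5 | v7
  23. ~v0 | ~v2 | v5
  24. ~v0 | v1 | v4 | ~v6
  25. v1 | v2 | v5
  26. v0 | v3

v0 = True; v1 = False; v2 = True; v3 = False; v4 = True; v5 = True; v6 = True; v7 = False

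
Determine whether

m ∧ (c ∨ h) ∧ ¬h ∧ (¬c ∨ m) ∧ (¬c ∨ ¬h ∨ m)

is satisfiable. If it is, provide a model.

Unit clause (m) forces m = True.
Unit clause (¬h) forces h = False.
In (c ∨ h) only c is left, so c = True.
All clauses satisfied.

m = True, c = True, h = False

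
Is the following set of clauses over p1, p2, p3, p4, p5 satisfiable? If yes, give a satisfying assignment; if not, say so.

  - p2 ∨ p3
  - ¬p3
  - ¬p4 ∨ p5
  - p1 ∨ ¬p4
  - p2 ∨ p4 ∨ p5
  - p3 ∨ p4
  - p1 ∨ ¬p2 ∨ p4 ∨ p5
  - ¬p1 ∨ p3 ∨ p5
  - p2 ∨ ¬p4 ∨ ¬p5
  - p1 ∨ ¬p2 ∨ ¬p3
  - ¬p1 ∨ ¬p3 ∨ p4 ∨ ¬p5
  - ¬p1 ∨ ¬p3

p1 = True; p2 = True; p3 = False; p4 = True; p5 = True

Unit clause (¬p3) forces p3 = False.
In (p3 ∨ p4) only p4 is left, so p4 = True.
In (p2 ∨ p3) only p2 is left, so p2 = True.
In (¬p4 ∨ p5) only p5 is left, so p5 = True.
In (p1 ∨ ¬p4) only p1 is left, so p1 = True.
All clauses satisfied.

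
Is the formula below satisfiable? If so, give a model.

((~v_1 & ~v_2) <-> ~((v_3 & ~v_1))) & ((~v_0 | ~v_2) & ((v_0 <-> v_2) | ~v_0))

v_0 = False, v_1 = False, v_2 = True, v_3 = True

  (~v_1 & ~v_2) <-> ~((v_3 & ~v_1)) = True
    ~v_1 & ~v_2 = False
      ~v_1 = True
      ~v_2 = False
    ~((v_3 & ~v_1)) = False
      v_3 & ~v_1 = True
        ~v_1 = True
  (~v_0 | ~v_2) & ((v_0 <-> v_2) | ~v_0) = True
    ~v_0 | ~v_2 = True
      ~v_0 = True
      ~v_2 = False
    (v_0 <-> v_2) | ~v_0 = True
      v_0 <-> v_2 = False
      ~v_0 = True
Both conjuncts True, so the formula holds.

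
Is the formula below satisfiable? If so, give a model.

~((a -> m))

m=F, a=T

  ~((a -> m)) = True
    a -> m = False
The formula evaluates to True.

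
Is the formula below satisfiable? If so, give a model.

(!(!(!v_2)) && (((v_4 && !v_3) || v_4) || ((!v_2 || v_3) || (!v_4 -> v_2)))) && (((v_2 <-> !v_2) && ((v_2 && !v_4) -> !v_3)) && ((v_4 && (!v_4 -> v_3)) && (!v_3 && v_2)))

Unsatisfiable — no assignment works.

The conjunct v_2 <-> !v_2 is unsatisfiable on its own:
  v_2=F: evaluates to False.
  v_2=T: evaluates to False.
So the whole conjunction is unsatisfiable.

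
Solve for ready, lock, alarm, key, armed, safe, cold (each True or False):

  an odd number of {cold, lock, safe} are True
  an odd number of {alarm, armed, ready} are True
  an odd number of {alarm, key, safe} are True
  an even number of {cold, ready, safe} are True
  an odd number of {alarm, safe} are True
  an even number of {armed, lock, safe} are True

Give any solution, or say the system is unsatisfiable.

Adding constraints 1, 2, 4, 5, 6 mod 2: every variable appears an even number of times on the left, so the left side is 0.
But the right sides sum to 1 (mod 2). 0 ≠ 1 — the system is inconsistent.

The formula is unsatisfiable.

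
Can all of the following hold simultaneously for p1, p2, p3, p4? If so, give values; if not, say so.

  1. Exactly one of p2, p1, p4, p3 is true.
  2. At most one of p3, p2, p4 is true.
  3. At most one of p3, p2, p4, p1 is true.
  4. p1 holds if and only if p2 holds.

p1: False, p2: False, p3: False, p4: True

  (1) {p2, p1, p4, p3}: 1 true — exactly one ✓
  (2) {p3, p2, p4}: 1 true — at most one ✓
  (3) {p3, p2, p4, p1}: 1 true — at most one ✓
  (4) p1=F, p2=F — same ✓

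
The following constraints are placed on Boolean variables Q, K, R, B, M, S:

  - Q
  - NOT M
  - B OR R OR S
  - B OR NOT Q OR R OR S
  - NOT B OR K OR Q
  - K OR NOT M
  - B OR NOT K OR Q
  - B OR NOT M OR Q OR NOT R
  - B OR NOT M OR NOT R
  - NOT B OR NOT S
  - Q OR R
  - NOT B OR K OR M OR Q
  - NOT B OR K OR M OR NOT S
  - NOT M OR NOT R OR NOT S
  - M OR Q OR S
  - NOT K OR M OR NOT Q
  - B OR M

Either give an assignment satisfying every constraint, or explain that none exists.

Q = True, K = False, R = True, B = True, M = False, S = False

Unit clause (Q) forces Q = True.
Unit clause (NOT M) forces M = False.
In (NOT K OR M OR NOT Q) only NOT K is left, so K = False.
In (B OR M) only B is left, so B = True.
In (NOT B OR NOT S) only NOT S is left, so S = False.
Set R = True.
All clauses satisfied.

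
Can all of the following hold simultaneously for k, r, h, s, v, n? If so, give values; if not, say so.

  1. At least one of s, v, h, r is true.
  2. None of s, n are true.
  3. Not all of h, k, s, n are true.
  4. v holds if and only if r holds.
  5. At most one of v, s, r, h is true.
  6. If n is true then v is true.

k = True, r = False, h = True, s = False, v = False, n = False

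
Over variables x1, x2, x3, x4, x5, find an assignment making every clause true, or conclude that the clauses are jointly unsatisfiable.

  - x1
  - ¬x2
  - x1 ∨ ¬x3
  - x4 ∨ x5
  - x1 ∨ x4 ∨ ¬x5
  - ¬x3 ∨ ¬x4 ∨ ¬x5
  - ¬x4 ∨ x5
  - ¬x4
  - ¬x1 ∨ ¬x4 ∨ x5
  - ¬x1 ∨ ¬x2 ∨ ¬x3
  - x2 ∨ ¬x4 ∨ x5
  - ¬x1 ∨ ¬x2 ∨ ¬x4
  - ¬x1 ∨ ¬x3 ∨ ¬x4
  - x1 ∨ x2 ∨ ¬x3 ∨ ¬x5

Unit clause (x1) forces x1 = True.
Unit clause (¬x2) forces x2 = False.
Unit clause (¬x4) forces x4 = False.
In (x4 ∨ x5) only x5 is left, so x5 = True.
Set x3 = True.
All clauses satisfied.

x1 = True, x2 = False, x3 = True, x4 = False, x5 = True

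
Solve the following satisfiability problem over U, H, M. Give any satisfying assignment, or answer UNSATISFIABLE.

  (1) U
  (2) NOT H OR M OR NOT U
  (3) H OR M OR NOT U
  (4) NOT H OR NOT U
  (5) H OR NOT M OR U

U=T, H=F, M=T

Unit clause (U) forces U = True.
In (NOT H OR NOT U) only NOT H is left, so H = False.
In (H OR M OR NOT U) only M is left, so M = True.
Check each clause:
  (U): U holds.
  (NOT H OR M OR NOT U): NOT H holds.
  (H OR M OR NOT U): M holds.
  (NOT H OR NOT U): NOT H holds.
  (H OR NOT M OR U): U holds.
All clauses satisfied.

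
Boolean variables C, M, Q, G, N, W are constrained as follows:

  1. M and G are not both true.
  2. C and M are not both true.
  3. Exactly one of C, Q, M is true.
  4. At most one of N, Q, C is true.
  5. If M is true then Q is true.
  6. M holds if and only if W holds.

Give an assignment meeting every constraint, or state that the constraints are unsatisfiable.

C=T, M=F, Q=F, G=F, N=F, W=F

  (1) M=F, G=F — not both ✓
  (2) C=T, M=F — not both ✓
  (3) {C, Q, M}: 1 true — exactly one ✓
  (4) {N, Q, C}: 1 true — at most one ✓
  (5) M=F ⇒ Q: vacuous ✓
  (6) M=F, W=F — same ✓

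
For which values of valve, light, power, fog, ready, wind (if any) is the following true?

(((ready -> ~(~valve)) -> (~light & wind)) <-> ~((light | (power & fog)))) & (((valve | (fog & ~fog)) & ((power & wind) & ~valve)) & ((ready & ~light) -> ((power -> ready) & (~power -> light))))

Unsatisfiable — no assignment works.

Case power = True: the formula simplifies to (((ready -> ~(~valve)) -> (~light & wind)) <-> ~((light | fog))) & (((valve | (fog & ~fog)) & (wind & ~valve)) & ((ready & ~light) -> ready)).
  valve = True: the conjunct ~valve is False.
  valve = False: simplifies to ((~ready -> (~light & wind)) <-> ~((light | fog))) & (((fog & ~fog) & wind) & ((ready & ~light) -> ready)).
    fog = True: the conjunct ~fog is False.
    fog = False: the conjunct fog is False.
Case power = False: the conjunct power is False.
Both cases fail — unsatisfiable.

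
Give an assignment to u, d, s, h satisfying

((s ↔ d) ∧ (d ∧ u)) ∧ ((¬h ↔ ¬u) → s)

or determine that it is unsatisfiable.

u = True, d = True, s = True, h = True

  (s ↔ d) ∧ (d ∧ u) = True
    s ↔ d = True
    d ∧ u = True
  (¬h ↔ ¬u) → s = True
    ¬h ↔ ¬u = True
      ¬h = False
      ¬u = False
Both conjuncts True, so the formula holds.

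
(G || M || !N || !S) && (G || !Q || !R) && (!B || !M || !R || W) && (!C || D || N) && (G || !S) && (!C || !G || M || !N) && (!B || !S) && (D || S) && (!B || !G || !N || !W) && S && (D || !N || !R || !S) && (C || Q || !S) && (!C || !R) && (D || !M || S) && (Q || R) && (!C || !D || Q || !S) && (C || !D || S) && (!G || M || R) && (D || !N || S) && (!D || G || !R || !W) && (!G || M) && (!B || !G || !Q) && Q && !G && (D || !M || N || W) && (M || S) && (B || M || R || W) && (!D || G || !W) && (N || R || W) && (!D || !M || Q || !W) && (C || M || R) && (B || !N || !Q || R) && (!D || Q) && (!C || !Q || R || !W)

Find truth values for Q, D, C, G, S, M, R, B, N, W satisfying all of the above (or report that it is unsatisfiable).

Unsatisfiable — no assignment works.

Case G = True:
  Clause (!G) is falsified — contradiction.
Case G = False:
  (G || !S) forces S = False.
  Clause (S) is falsified — contradiction.
Both cases fail, so the formula is unsatisfiable.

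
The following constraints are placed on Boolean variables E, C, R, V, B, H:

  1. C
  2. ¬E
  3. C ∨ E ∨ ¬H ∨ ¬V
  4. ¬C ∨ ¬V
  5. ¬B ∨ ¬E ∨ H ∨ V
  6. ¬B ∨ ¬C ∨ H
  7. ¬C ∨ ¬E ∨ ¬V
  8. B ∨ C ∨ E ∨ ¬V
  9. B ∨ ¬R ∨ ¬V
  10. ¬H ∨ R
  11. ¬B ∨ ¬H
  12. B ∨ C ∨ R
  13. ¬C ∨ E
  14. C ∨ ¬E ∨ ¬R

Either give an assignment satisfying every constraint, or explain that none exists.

Case E = True:
  Clause (¬E) is falsified — contradiction.
Case E = False:
  (C) forces C = True.
  Clause (¬C ∨ E) is falsified — contradiction.
Both cases fail, so the formula is unsatisfiable.

No satisfying assignment exists.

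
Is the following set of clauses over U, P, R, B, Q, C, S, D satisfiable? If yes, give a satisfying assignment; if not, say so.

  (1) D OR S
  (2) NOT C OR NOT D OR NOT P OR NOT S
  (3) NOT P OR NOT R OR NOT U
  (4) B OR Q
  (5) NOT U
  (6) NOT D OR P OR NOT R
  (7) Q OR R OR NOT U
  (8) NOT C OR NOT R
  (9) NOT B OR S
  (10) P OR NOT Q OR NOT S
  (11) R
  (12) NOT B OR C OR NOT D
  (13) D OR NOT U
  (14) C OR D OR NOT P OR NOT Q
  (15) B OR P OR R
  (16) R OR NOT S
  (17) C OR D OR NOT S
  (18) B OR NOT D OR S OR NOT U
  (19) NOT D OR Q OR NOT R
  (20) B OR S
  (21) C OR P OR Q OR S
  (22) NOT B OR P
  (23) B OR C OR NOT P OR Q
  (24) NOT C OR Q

U = False, P = True, R = True, B = False, Q = True, C = False, S = True, D = True

Unit clause (NOT U) forces U = False.
Unit clause (R) forces R = True.
In (NOT C OR NOT R) only NOT C is left, so C = False.
Try P = False:
  (NOT D OR P OR NOT R) forces D = False.
  (D OR S) forces S = True.
  clause (C OR D OR NOT S) is falsified — backtrack.
So P = True.
Set B = False.
  then (B OR Q) forces Q = True.
  then (C OR D OR NOT P OR NOT Q) forces D = True.
  then (B OR S) forces S = True.
All clauses satisfied.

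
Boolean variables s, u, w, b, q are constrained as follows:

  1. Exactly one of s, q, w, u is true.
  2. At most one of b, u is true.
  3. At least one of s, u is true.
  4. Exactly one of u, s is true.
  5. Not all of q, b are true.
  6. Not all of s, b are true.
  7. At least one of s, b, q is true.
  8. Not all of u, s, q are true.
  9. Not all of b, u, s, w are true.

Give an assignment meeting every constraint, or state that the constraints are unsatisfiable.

s=T; u=F; w=F; b=F; q=F

  (1) {s, q, w, u}: 1 true — exactly one ✓
  (2) {b, u}: 0 true — at most one ✓
  (3) {s, u}: 1 true — at least one ✓
  (4) {u, s}: 1 true — exactly one ✓
  (5) {q, b}: 0/2 true — not all ✓
  (6) {s, b}: 1/2 true — not all ✓
  (7) {s, b, q}: 1 true — at least one ✓
  (8) {u, s, q}: 1/3 true — not all ✓
  (9) {b, u, s, w}: 1/4 true — not all ✓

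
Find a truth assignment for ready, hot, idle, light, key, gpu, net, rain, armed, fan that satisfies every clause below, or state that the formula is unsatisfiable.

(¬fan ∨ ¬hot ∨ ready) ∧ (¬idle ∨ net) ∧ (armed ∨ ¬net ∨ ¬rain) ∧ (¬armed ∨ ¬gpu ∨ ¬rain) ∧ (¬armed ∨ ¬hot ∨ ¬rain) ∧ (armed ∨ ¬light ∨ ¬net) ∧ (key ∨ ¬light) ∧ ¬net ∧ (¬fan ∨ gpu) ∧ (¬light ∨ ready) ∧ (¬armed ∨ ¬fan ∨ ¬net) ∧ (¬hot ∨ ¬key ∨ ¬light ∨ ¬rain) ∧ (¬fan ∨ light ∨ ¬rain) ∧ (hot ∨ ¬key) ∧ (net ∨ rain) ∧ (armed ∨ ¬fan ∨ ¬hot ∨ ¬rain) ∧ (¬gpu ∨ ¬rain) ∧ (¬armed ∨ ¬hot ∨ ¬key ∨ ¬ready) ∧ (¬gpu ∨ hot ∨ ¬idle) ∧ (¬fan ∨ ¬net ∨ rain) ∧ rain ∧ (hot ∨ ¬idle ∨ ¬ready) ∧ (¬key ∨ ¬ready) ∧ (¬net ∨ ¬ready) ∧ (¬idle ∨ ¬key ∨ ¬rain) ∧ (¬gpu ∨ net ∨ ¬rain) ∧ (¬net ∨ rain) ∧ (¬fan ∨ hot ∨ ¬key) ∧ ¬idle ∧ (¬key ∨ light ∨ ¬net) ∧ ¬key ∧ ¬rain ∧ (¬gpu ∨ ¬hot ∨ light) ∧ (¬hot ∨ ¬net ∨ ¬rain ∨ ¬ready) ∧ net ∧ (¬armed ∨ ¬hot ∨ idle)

Case net = True:
  Clause (¬net) is falsified — contradiction.
Case net = False:
  Clause (net) is falsified — contradiction.
Both cases fail, so the formula is unsatisfiable.

UNSATISFIABLE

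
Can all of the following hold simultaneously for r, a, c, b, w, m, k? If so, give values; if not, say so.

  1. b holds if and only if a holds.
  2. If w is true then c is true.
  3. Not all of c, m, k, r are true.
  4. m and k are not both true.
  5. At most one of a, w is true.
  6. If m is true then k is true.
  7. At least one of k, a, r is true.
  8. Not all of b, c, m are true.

r = False, a = True, c = False, b = True, w = False, m = False, k = True

  (1) b=T, a=T — same ✓
  (2) w=F ⇒ c: vacuous ✓
  (3) {c, m, k, r}: 1/4 true — not all ✓
  (4) m=F, k=T — not both ✓
  (5) {a, w}: 1 true — at most one ✓
  (6) m=F ⇒ k: vacuous ✓
  (7) {k, a, r}: 2 true — at least one ✓
  (8) {b, c, m}: 1/3 true — not all ✓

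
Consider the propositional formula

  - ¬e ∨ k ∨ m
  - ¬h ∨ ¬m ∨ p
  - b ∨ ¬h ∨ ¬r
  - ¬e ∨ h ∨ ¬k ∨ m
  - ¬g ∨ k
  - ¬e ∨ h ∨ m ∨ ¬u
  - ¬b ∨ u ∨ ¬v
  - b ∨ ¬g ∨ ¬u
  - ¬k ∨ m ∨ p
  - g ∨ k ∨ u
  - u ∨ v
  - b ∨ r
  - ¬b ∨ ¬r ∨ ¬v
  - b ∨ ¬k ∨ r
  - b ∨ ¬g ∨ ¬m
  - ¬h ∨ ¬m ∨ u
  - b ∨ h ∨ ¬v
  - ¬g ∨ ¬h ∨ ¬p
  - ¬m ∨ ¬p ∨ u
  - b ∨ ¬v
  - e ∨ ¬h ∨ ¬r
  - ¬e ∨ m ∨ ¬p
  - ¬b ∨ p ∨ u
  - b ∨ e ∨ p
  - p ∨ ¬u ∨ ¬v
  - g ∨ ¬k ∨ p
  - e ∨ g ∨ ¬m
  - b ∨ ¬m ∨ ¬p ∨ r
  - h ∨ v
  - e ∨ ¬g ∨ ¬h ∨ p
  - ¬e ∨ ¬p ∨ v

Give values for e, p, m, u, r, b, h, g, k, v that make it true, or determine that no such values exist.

e: True, p: True, m: True, u: True, r: False, b: True, h: False, g: True, k: True, v: True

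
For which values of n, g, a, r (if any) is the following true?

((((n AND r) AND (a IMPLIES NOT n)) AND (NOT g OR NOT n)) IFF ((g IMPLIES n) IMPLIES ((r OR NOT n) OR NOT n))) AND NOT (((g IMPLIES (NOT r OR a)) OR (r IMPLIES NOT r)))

The formula is unsatisfiable.

Case r = True: the formula simplifies to ((n AND (a IMPLIES NOT n)) AND (NOT g OR NOT n)) AND NOT ((g IMPLIES a)).
  n = True: simplifies to (NOT a AND NOT g) AND NOT ((g IMPLIES a)).
    g = True: the conjunct NOT g is False.
    g = False: the conjunct NOT ((g IMPLIES a)) becomes NOT ((False IMPLIES a)) = False.
  n = False: the conjunct n is False.
Case r = False: the conjunct NOT (((g IMPLIES (NOT r OR a)) OR (r IMPLIES NOT r))) becomes NOT ((True OR True)) = False.
Both cases fail — unsatisfiable.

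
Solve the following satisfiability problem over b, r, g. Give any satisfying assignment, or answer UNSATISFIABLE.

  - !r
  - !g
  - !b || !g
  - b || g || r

b = True, r = False, g = False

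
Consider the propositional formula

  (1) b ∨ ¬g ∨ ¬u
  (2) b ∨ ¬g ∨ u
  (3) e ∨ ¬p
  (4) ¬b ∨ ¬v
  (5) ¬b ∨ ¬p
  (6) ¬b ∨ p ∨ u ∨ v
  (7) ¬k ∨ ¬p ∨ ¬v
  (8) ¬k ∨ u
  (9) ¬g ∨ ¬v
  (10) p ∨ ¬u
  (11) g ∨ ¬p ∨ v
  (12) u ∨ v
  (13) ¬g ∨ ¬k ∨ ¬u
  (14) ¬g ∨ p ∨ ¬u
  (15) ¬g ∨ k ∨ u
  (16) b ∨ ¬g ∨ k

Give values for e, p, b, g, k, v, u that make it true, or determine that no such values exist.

Set e = True.
Set p = True.
  then (¬b ∨ ¬p) forces b = False.
Try g = True:
  (b ∨ ¬g ∨ ¬u) forces u = False.
  clause (b ∨ ¬g ∨ u) is falsified — backtrack.
So g = False.
  then (g ∨ ¬p ∨ v) forces v = True.
  then (¬k ∨ ¬p ∨ ¬v) forces k = False.
Set u = True.
All clauses satisfied.

e = True; p = True; b = False; g = False; k = False; v = True; u = True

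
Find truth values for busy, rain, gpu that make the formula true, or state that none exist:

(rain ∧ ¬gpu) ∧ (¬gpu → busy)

busy=T; rain=T; gpu=F

  rain ∧ ¬gpu = True
    ¬gpu = True
  ¬gpu → busy = True
    ¬gpu = True
Both conjuncts True, so the formula holds.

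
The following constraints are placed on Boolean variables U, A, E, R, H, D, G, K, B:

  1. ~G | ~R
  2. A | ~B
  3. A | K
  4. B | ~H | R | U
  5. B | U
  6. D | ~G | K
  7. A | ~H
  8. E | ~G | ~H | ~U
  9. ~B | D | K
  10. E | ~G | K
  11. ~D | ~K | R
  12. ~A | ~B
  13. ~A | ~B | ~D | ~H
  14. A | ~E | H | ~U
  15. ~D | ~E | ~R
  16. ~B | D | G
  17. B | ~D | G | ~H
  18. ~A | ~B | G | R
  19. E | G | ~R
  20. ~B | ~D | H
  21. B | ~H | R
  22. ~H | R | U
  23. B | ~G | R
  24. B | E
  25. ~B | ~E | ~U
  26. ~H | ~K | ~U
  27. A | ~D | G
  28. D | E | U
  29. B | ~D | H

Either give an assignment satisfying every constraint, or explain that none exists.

U = True, A = True, E = True, R = True, H = True, D = False, G = False, K = False, B = False

Try U = False:
  (B | U) forces B = True.
  (A | ~B) forces A = True.
  clause (~A | ~B) is falsified — backtrack.
So U = True.
Try A = False:
  (A | ~B) forces B = False.
  (A | K) forces K = True.
  (A | ~H) forces H = False.
  (A | ~E | H | ~U) forces E = False.
  clause (B | E) is falsified — backtrack.
So A = True.
  then (~A | ~B) forces B = False.
  then (B | E) forces E = True.
Set R = True.
  then (~G | ~R) forces G = False.
  then (~D | ~E | ~R) forces D = False.
Set H = True.
  then (~H | ~K | ~U) forces K = False.
All clauses satisfied.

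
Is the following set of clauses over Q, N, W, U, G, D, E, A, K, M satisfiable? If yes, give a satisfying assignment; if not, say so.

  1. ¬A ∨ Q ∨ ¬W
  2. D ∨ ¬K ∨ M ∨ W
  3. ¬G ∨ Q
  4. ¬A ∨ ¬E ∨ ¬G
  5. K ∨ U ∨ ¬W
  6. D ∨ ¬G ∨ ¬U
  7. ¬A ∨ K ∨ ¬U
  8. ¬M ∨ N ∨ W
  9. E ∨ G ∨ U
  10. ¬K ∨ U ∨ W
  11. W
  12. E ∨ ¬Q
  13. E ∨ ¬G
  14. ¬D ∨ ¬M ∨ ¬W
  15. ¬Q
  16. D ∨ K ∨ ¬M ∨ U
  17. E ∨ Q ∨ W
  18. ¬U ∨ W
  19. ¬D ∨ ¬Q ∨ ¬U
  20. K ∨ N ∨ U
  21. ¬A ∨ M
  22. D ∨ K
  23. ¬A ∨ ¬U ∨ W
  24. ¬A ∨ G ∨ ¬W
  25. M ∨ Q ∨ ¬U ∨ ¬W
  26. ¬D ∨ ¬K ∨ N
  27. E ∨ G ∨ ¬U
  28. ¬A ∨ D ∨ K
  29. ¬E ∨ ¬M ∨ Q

Q=F, N=F, W=T, U=F, G=F, D=F, E=T, A=F, K=T, M=F

Unit clause (W) forces W = True.
Unit clause (¬Q) forces Q = False.
In (¬A ∨ Q ∨ ¬W) only ¬A is left, so A = False.
In (¬G ∨ Q) only ¬G is left, so G = False.
Set N = False.
Try U = True:
  (M ∨ Q ∨ ¬U ∨ ¬W) forces M = True.
  (¬D ∨ ¬M ∨ ¬W) forces D = False.
  (D ∨ K) forces K = True.
  (E ∨ G ∨ ¬U) forces E = True.
  clause (¬E ∨ ¬M ∨ Q) is falsified — backtrack.
So U = False.
  then (K ∨ U ∨ ¬W) forces K = True.
  then (E ∨ G ∨ U) forces E = True.
  then (¬D ∨ ¬K ∨ N) forces D = False.
  then (¬E ∨ ¬M ∨ Q) forces M = False.
All clauses satisfied.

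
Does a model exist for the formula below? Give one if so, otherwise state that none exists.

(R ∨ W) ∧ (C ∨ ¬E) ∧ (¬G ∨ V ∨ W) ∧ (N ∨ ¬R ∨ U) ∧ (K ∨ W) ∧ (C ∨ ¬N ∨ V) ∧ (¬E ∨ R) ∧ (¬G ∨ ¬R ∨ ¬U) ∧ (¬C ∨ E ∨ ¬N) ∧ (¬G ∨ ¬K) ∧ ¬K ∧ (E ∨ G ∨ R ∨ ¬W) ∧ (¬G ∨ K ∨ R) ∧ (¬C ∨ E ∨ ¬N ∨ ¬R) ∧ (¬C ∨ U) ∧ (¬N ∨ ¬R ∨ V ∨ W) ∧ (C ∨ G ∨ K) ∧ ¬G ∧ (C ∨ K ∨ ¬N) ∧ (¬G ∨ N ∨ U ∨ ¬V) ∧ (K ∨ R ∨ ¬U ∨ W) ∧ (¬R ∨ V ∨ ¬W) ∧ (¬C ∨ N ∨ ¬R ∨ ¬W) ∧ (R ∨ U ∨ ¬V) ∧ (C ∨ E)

E: True, G: False, N: True, V: True, R: True, U: True, K: False, C: True, W: True

Unit clause (¬K) forces K = False.
Unit clause (¬G) forces G = False.
In (K ∨ W) only W is left, so W = True.
In (C ∨ G ∨ K) only C is left, so C = True.
In (¬C ∨ U) only U is left, so U = True.
Try E = False:
  (¬C ∨ E ∨ ¬N) forces N = False.
  (E ∨ G ∨ R ∨ ¬W) forces R = True.
  clause (¬C ∨ N ∨ ¬R ∨ ¬W) is falsified — backtrack.
So E = True.
  then (¬E ∨ R) forces R = True.
  then (¬R ∨ V ∨ ¬W) forces V = True.
  then (¬C ∨ N ∨ ¬R ∨ ¬W) forces N = True.
All clauses satisfied.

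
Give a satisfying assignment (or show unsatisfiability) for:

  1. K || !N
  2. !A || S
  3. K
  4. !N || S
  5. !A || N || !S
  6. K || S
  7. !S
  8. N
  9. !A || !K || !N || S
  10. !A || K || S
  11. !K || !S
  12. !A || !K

Unsatisfiable — no assignment works.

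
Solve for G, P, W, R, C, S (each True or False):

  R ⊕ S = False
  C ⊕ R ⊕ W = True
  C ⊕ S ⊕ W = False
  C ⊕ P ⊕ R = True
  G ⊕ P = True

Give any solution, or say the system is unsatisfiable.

Adding constraints 1, 2, 3 mod 2: every variable appears an even number of times on the left, so the left side is 0.
But the right sides sum to 1 (mod 2). 0 ≠ 1 — the system is inconsistent.

Unsatisfiable — no assignment works.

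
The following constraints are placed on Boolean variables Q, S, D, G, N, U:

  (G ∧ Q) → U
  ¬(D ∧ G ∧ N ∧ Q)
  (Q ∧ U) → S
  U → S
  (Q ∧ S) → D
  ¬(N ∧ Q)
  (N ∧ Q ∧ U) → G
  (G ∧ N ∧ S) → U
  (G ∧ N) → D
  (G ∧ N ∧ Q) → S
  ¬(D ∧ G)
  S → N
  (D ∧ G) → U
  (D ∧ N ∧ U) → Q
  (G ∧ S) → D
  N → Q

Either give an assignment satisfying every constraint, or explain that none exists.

Set Q = True.
  then (¬N ∨ ¬Q) forces N = False.
  then (N ∨ ¬S) forces S = False.
  then (S ∨ ¬U) forces U = False.
  then (¬G ∨ ¬Q ∨ U) forces G = False.
Set D = True.
All clauses satisfied.

Q=T; S=F; D=T; G=F; N=F; U=F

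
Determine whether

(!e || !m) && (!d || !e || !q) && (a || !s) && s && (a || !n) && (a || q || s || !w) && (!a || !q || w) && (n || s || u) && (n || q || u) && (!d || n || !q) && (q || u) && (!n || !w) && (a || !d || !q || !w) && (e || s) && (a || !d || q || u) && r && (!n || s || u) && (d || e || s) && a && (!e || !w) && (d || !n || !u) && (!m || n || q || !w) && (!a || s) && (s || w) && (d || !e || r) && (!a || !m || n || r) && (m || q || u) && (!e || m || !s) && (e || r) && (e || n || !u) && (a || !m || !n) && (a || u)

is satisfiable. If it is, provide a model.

u: False, n: False, r: True, s: True, a: True, m: True, e: False, w: True, q: True, d: False

Unit clause (s) forces s = True.
Unit clause (r) forces r = True.
Unit clause (a) forces a = True.
Set u = False.
  then (q || u) forces q = True.
  then (!a || !q || w) forces w = True.
  then (!n || !w) forces n = False.
  then (!e || !w) forces e = False.
  then (!d || n || !q) forces d = False.
Set m = True.
All clauses satisfied.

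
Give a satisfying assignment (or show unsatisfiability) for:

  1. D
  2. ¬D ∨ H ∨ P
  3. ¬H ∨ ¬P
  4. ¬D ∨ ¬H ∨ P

Unit clause (D) forces D = True.
Set H = False.
  then (¬D ∨ H ∨ P) forces P = True.
All clauses satisfied.

D = True, H = False, P = True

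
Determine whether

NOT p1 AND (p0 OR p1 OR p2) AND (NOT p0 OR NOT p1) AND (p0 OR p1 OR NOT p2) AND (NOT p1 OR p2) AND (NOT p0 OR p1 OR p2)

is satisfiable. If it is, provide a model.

Unit clause (NOT p1) forces p1 = False.
Try p0 = False:
  (p0 OR p1 OR p2) forces p2 = True.
  clause (p0 OR p1 OR NOT p2) is falsified — backtrack.
So p0 = True.
  then (NOT p0 OR p1 OR p2) forces p2 = True.
Check each clause:
  (NOT p1): NOT p1 holds.
  (p0 OR p1 OR p2): p0 holds.
  (NOT p0 OR NOT p1): NOT p1 holds.
  (p0 OR p1 OR NOT p2): p0 holds.
  (NOT p1 OR p2): NOT p1 holds.
  (NOT p0 OR p1 OR p2): p2 holds.
All clauses satisfied.

p0: True, p1: False, p2: True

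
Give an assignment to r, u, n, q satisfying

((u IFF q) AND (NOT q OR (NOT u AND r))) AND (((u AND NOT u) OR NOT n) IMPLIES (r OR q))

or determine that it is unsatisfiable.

r=F, u=F, n=T, q=F

  (u IFF q) AND (NOT q OR (NOT u AND r)) = True
    u IFF q = True
    NOT q OR (NOT u AND r) = True
      NOT q = True
      NOT u AND r = False
        NOT u = True
  ((u AND NOT u) OR NOT n) IMPLIES (r OR q) = True
    (u AND NOT u) OR NOT n = False
      u AND NOT u = False
        NOT u = True
      NOT n = False
    r OR q = False
Both conjuncts True, so the formula holds.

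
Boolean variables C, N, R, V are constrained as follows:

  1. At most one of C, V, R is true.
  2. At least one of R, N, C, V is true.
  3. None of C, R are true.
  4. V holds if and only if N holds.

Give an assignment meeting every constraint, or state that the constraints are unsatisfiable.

C: False; N: True; R: False; V: True

  (1) {C, V, R}: 1 true — at most one ✓
  (2) {R, N, C, V}: 2 true — at least one ✓
  (3) {C, R}: 0 true — none ✓
  (4) V=T, N=T — same ✓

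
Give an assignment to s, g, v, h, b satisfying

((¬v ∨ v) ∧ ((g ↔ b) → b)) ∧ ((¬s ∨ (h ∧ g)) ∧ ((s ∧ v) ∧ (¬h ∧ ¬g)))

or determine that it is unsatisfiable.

Case g = True: the conjunct ¬g is False.
Case g = False: the formula simplifies to ((¬v ∨ v) ∧ (¬b → b)) ∧ (¬s ∧ ((s ∧ v) ∧ ¬h)).
  s = True: the conjunct ¬s is False.
  s = False: the conjunct s is False.
Both cases fail — unsatisfiable.

Unsatisfiable — no assignment works.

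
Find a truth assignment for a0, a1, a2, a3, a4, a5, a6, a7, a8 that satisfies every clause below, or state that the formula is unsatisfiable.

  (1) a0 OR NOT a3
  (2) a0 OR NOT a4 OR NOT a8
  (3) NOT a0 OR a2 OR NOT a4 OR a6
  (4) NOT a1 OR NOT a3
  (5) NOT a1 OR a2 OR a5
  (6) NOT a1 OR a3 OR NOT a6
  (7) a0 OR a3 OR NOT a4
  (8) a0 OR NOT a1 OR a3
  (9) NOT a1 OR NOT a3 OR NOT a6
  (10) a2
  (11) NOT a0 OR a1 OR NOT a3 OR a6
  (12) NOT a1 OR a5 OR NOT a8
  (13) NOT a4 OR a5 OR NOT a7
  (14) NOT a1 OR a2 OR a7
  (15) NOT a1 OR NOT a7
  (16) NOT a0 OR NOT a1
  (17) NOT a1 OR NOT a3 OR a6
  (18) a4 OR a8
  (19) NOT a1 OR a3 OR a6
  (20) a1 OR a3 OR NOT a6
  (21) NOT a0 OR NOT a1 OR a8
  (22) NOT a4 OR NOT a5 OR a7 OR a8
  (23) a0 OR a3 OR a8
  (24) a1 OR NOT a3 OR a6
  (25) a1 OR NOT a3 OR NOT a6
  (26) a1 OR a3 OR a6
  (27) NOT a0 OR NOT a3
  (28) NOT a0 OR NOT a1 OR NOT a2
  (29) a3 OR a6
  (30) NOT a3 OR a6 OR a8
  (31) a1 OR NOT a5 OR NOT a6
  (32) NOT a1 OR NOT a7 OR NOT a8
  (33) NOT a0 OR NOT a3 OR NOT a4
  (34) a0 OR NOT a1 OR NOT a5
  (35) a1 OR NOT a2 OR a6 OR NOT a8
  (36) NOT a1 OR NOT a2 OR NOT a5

Unsatisfiable — no assignment works.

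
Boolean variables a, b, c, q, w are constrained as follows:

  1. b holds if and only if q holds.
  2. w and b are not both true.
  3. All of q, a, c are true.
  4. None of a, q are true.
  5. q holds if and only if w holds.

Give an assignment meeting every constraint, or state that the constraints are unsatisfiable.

Unsatisfiable — no assignment works.

Case a = True:
  Constraint (4) is violated (a=T) — contradiction.
Case a = False:
  Constraint (3) is violated (a=F) — contradiction.
Both cases fail — unsatisfiable.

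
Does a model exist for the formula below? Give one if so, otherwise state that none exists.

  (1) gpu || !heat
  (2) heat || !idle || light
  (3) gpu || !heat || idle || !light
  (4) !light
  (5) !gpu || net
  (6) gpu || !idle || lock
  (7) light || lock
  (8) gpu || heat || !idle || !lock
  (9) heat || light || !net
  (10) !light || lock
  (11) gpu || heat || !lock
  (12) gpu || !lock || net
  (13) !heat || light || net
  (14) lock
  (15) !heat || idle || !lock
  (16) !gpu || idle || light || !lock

lock: True; idle: True; heat: True; light: False; net: True; gpu: True

Unit clause (!light) forces light = False.
In (light || lock) only lock is left, so lock = True.
Try idle = False:
  (!heat || idle || !lock) forces heat = False.
  (heat || light || !net) forces net = False.
  (!gpu || net) forces gpu = False.
  clause (gpu || heat || !lock) is falsified — backtrack.
So idle = True.
  then (heat || !idle || light) forces heat = True.
  then (!heat || light || net) forces net = True.
  then (gpu || !heat) forces gpu = True.
All clauses satisfied.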